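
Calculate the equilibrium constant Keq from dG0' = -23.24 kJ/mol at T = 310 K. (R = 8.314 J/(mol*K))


Keq = exp(-dG0 * 1000 / (R * T))
Keq = exp(-(-23.24) * 1000 / (8.314 * 310))
Keq = 8242.4144

8242.4144


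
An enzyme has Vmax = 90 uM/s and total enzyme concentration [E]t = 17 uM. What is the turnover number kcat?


kcat = Vmax / [E]t
kcat = 90 / 17
kcat = 5.2941 s^-1

5.2941 s^-1


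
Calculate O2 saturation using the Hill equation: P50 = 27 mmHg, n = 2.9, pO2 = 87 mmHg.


Y = pO2^n / (P50^n + pO2^n)
Y = 87^2.9 / (27^2.9 + 87^2.9)
Y = 96.75%

96.75%


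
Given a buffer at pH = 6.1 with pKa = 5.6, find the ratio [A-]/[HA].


[A-]/[HA] = 10^(pH - pKa)
= 10^(6.1 - 5.6)
= 3.1623

3.1623


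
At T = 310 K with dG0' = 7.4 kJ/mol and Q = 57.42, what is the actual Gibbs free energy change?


dG = dG0' + RT * ln(Q) / 1000
dG = 7.4 + 8.314 * 310 * ln(57.42) / 1000
dG = 17.8392 kJ/mol

17.8392 kJ/mol


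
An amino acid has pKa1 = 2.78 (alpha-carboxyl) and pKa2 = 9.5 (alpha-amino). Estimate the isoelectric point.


pI = (pKa1 + pKa2) / 2
pI = (2.78 + 9.5) / 2
pI = 6.14

6.14


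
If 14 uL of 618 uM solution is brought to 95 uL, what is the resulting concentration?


C2 = C1 * V1 / V2
C2 = 618 * 14 / 95
C2 = 91.0737 uM

91.0737 uM


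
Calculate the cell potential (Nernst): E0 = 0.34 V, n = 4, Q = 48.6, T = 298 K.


E = E0 - (RT/nF) * ln(Q)
E = 0.34 - (8.314 * 298 / (4 * 96485)) * ln(48.6)
E = 0.3151 V

0.3151 V


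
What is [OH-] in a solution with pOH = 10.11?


[OH-] = 10^(-pOH)
[OH-] = 10^(-10.11)
[OH-] = 7.762e-11 M

7.762e-11 M


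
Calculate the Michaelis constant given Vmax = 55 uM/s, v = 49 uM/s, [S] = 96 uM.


Km = [S] * (Vmax - v) / v
Km = 96 * (55 - 49) / 49
Km = 11.7551 uM

11.7551 uM


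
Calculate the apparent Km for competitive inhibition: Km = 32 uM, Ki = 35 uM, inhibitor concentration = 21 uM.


Km_app = Km * (1 + [I]/Ki)
Km_app = 32 * (1 + 21/35)
Km_app = 51.2 uM

51.2 uM


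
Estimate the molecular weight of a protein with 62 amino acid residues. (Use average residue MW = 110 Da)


MW = n_residues * 110 Da
MW = 62 * 110
MW = 6820 Da

6820 Da


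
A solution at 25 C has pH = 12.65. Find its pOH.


pOH = 14 - pH
pOH = 14 - 12.65
pOH = 1.35

1.35


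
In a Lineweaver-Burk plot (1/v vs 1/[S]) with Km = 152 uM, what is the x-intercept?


x-intercept = -1/Km
= -1/152
= -0.0066 1/uM

-0.0066 1/uM


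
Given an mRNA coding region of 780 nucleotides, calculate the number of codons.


codons = nucleotides / 3
codons = 780 / 3 = 260

260


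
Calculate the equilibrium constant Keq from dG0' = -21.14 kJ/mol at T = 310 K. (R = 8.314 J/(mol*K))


Keq = exp(-dG0 * 1000 / (R * T))
Keq = exp(-(-21.14) * 1000 / (8.314 * 310))
Keq = 3649.1701

3649.1701


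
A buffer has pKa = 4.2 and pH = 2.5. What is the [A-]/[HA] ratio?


[A-]/[HA] = 10^(pH - pKa)
= 10^(2.5 - 4.2)
= 0.02

0.02


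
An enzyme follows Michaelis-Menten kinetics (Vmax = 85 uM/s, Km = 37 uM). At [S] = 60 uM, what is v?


v = Vmax * [S] / (Km + [S])
v = 85 * 60 / (37 + 60)
v = 52.5773 uM/s

52.5773 uM/s


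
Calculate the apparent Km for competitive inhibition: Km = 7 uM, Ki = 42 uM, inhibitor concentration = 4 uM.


Km_app = Km * (1 + [I]/Ki)
Km_app = 7 * (1 + 4/42)
Km_app = 7.6667 uM

7.6667 uM


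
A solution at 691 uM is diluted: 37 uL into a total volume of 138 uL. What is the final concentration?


C2 = C1 * V1 / V2
C2 = 691 * 37 / 138
C2 = 185.2681 uM

185.2681 uM


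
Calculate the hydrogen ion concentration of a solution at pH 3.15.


[H+] = 10^(-pH)
[H+] = 10^(-3.15)
[H+] = 7.079e-04 M

7.079e-04 M


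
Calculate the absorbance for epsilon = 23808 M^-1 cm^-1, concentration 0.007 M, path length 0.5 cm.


A = epsilon * c * l
A = 23808 * 0.007 * 0.5
A = 83.328

83.328


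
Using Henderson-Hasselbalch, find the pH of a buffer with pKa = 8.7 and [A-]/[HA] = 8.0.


pH = pKa + log10([A-]/[HA])
pH = 8.7 + log10(8.0)
pH = 9.6031

9.6031


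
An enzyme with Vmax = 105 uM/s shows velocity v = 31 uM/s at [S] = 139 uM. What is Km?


Km = [S] * (Vmax - v) / v
Km = 139 * (105 - 31) / 31
Km = 331.8065 uM

331.8065 uM


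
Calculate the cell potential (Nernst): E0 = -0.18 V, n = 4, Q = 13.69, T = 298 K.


E = E0 - (RT/nF) * ln(Q)
E = -0.18 - (8.314 * 298 / (4 * 96485)) * ln(13.69)
E = -0.1968 V

-0.1968 V


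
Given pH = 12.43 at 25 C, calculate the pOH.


pOH = 14 - pH
pOH = 14 - 12.43
pOH = 1.57

1.57


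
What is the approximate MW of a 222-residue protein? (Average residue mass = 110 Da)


MW = n_residues * 110 Da
MW = 222 * 110
MW = 24420 Da

24420 Da


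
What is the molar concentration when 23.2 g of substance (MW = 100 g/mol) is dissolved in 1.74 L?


C = (mass / MW) / volume
C = (23.2 / 100) / 1.74
C = 0.1333 M

0.1333 M


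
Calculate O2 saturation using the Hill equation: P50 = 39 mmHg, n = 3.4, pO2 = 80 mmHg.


Y = pO2^n / (P50^n + pO2^n)
Y = 80^3.4 / (39^3.4 + 80^3.4)
Y = 92.0%

92.0%


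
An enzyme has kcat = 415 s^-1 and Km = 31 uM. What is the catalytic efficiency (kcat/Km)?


Catalytic efficiency = kcat / Km
= 415 / 31
= 13.3871 uM^-1*s^-1

13.3871 uM^-1*s^-1


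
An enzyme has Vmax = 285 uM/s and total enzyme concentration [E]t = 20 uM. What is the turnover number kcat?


kcat = Vmax / [E]t
kcat = 285 / 20
kcat = 14.25 s^-1

14.25 s^-1


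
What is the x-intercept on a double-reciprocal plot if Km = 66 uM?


x-intercept = -1/Km
= -1/66
= -0.0152 1/uM

-0.0152 1/uM


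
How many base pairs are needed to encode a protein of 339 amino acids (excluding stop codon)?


Each amino acid = 1 codon = 3 bp
bp = 339 * 3 = 1017 bp

1017 bp


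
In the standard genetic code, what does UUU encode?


Standard genetic code lookup.
Codon UUU -> Phe

Phe


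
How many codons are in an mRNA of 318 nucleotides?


codons = nucleotides / 3
codons = 318 / 3 = 106

106


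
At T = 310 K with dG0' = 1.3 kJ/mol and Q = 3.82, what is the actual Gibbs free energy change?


dG = dG0' + RT * ln(Q) / 1000
dG = 1.3 + 8.314 * 310 * ln(3.82) / 1000
dG = 4.7543 kJ/mol

4.7543 kJ/mol


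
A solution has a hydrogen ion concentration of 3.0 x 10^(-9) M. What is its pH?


pH = -log10([H+])
pH = -log10(3.0 x 10^(-9))
pH = 8.5229

8.5229


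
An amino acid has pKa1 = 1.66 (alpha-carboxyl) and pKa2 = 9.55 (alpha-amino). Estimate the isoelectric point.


pI = (pKa1 + pKa2) / 2
pI = (1.66 + 9.55) / 2
pI = 5.605

5.605


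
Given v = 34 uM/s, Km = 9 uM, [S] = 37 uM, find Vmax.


Vmax = v * (Km + [S]) / [S]
Vmax = 34 * (9 + 37) / 37
Vmax = 42.2703 uM/s

42.2703 uM/s


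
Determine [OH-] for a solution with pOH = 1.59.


[OH-] = 10^(-pOH)
[OH-] = 10^(-1.59)
[OH-] = 0.0257 M

0.0257 M


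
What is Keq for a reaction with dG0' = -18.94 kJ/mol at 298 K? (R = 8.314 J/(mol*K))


Keq = exp(-dG0 * 1000 / (R * T))
Keq = exp(-(-18.94) * 1000 / (8.314 * 298))
Keq = 2089.2931

2089.2931


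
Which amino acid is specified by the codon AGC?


Standard genetic code lookup.
Codon AGC -> Ser

Ser


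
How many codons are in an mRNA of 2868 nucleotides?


codons = nucleotides / 3
codons = 2868 / 3 = 956

956


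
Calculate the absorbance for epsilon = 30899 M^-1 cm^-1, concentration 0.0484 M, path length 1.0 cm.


A = epsilon * c * l
A = 30899 * 0.0484 * 1.0
A = 1495.5116

1495.5116


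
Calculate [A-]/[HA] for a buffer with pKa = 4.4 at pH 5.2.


[A-]/[HA] = 10^(pH - pKa)
= 10^(5.2 - 4.4)
= 6.3096

6.3096


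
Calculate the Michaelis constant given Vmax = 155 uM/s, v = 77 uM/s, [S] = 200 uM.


Km = [S] * (Vmax - v) / v
Km = 200 * (155 - 77) / 77
Km = 202.5974 uM

202.5974 uM


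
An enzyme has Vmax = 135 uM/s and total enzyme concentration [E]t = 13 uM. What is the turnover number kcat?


kcat = Vmax / [E]t
kcat = 135 / 13
kcat = 10.3846 s^-1

10.3846 s^-1


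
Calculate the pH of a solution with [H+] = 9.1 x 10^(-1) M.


pH = -log10([H+])
pH = -log10(9.1 x 10^(-1))
pH = 0.041

0.041


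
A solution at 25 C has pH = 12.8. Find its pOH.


pOH = 14 - pH
pOH = 14 - 12.8
pOH = 1.2

1.2


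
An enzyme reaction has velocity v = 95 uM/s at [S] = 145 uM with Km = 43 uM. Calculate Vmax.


Vmax = v * (Km + [S]) / [S]
Vmax = 95 * (43 + 145) / 145
Vmax = 123.1724 uM/s

123.1724 uM/s


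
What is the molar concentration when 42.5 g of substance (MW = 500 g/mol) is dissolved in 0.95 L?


C = (mass / MW) / volume
C = (42.5 / 500) / 0.95
C = 0.0895 M

0.0895 M


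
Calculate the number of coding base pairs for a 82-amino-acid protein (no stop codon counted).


Each amino acid = 1 codon = 3 bp
bp = 82 * 3 = 246 bp

246 bp


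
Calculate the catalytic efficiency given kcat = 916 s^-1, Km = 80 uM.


Catalytic efficiency = kcat / Km
= 916 / 80
= 11.45 uM^-1*s^-1

11.45 uM^-1*s^-1


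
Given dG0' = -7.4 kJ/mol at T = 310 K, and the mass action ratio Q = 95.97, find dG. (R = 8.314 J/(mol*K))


dG = dG0' + RT * ln(Q) / 1000
dG = -7.4 + 8.314 * 310 * ln(95.97) / 1000
dG = 4.3631 kJ/mol

4.3631 kJ/mol


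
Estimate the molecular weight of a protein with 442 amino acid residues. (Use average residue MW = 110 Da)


MW = n_residues * 110 Da
MW = 442 * 110
MW = 48620 Da

48620 Da


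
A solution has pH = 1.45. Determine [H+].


[H+] = 10^(-pH)
[H+] = 10^(-1.45)
[H+] = 0.0355 M

0.0355 M


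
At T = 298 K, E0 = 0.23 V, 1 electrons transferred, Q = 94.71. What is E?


E = E0 - (RT/nF) * ln(Q)
E = 0.23 - (8.314 * 298 / (1 * 96485)) * ln(94.71)
E = 0.1131 V

0.1131 V


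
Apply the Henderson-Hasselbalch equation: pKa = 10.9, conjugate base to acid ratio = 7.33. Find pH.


pH = pKa + log10([A-]/[HA])
pH = 10.9 + log10(7.33)
pH = 11.7651

11.7651


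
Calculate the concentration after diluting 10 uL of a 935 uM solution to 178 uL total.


C2 = C1 * V1 / V2
C2 = 935 * 10 / 178
C2 = 52.5281 uM

52.5281 uM


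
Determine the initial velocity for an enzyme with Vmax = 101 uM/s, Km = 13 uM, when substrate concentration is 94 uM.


v = Vmax * [S] / (Km + [S])
v = 101 * 94 / (13 + 94)
v = 88.729 uM/s

88.729 uM/s


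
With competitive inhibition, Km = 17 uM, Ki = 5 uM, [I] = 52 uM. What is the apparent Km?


Km_app = Km * (1 + [I]/Ki)
Km_app = 17 * (1 + 52/5)
Km_app = 193.8 uM

193.8 uM


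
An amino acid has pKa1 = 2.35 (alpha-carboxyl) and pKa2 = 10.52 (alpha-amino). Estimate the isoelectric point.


pI = (pKa1 + pKa2) / 2
pI = (2.35 + 10.52) / 2
pI = 6.435

6.435


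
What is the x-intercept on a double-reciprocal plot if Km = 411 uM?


x-intercept = -1/Km
= -1/411
= -0.0024 1/uM

-0.0024 1/uM


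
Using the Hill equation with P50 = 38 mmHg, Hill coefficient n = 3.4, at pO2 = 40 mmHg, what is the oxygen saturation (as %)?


Y = pO2^n / (P50^n + pO2^n)
Y = 40^3.4 / (38^3.4 + 40^3.4)
Y = 54.35%

54.35%


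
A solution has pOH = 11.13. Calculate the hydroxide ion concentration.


[OH-] = 10^(-pOH)
[OH-] = 10^(-11.13)
[OH-] = 7.413e-12 M

7.413e-12 M


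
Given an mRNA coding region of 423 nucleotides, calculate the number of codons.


codons = nucleotides / 3
codons = 423 / 3 = 141

141


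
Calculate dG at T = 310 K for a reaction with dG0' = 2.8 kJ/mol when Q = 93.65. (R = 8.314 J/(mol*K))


dG = dG0' + RT * ln(Q) / 1000
dG = 2.8 + 8.314 * 310 * ln(93.65) / 1000
dG = 14.5 kJ/mol

14.5 kJ/mol


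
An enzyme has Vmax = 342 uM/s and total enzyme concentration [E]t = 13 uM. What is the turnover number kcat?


kcat = Vmax / [E]t
kcat = 342 / 13
kcat = 26.3077 s^-1

26.3077 s^-1


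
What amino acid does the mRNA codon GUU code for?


Standard genetic code lookup.
Codon GUU -> Val

Val


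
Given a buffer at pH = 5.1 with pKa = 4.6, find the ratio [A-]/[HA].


[A-]/[HA] = 10^(pH - pKa)
= 10^(5.1 - 4.6)
= 3.1623

3.1623


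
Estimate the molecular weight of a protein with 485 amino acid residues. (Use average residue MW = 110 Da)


MW = n_residues * 110 Da
MW = 485 * 110
MW = 53350 Da

53350 Da


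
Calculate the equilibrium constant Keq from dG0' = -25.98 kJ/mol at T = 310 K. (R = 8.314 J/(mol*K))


Keq = exp(-dG0 * 1000 / (R * T))
Keq = exp(-(-25.98) * 1000 / (8.314 * 310))
Keq = 23864.8075

23864.8075


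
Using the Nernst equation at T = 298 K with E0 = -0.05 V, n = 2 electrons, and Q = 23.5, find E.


E = E0 - (RT/nF) * ln(Q)
E = -0.05 - (8.314 * 298 / (2 * 96485)) * ln(23.5)
E = -0.0905 V

-0.0905 V


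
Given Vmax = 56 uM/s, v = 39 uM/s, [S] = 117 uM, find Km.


Km = [S] * (Vmax - v) / v
Km = 117 * (56 - 39) / 39
Km = 51.0 uM

51.0 uM


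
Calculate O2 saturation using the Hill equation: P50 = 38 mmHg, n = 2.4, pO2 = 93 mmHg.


Y = pO2^n / (P50^n + pO2^n)
Y = 93^2.4 / (38^2.4 + 93^2.4)
Y = 89.55%

89.55%


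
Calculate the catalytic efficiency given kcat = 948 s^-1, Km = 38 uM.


Catalytic efficiency = kcat / Km
= 948 / 38
= 24.9474 uM^-1*s^-1

24.9474 uM^-1*s^-1


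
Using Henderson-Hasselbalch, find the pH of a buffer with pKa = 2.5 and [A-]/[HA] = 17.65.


pH = pKa + log10([A-]/[HA])
pH = 2.5 + log10(17.65)
pH = 3.7467

3.7467


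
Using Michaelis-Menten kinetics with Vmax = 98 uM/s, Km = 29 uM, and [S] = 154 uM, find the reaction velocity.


v = Vmax * [S] / (Km + [S])
v = 98 * 154 / (29 + 154)
v = 82.4699 uM/s

82.4699 uM/s


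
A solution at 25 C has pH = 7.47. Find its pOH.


pOH = 14 - pH
pOH = 14 - 7.47
pOH = 6.53

6.53


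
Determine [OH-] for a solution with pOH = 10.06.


[OH-] = 10^(-pOH)
[OH-] = 10^(-10.06)
[OH-] = 8.710e-11 M

8.710e-11 M


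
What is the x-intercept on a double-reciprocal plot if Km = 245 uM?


x-intercept = -1/Km
= -1/245
= -0.0041 1/uM

-0.0041 1/uM


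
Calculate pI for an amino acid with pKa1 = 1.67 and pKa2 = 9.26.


pI = (pKa1 + pKa2) / 2
pI = (1.67 + 9.26) / 2
pI = 5.465

5.465


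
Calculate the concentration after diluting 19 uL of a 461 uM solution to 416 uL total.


C2 = C1 * V1 / V2
C2 = 461 * 19 / 416
C2 = 21.0553 uM

21.0553 uM


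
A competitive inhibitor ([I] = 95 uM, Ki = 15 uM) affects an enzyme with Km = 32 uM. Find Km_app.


Km_app = Km * (1 + [I]/Ki)
Km_app = 32 * (1 + 95/15)
Km_app = 234.6667 uM

234.6667 uM


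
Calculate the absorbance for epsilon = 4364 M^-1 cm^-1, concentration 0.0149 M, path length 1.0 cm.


A = epsilon * c * l
A = 4364 * 0.0149 * 1.0
A = 65.0236

65.0236


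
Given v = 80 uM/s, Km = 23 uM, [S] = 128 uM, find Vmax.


Vmax = v * (Km + [S]) / [S]
Vmax = 80 * (23 + 128) / 128
Vmax = 94.375 uM/s

94.375 uM/s


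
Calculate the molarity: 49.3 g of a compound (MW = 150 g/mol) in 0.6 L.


C = (mass / MW) / volume
C = (49.3 / 150) / 0.6
C = 0.5478 M

0.5478 M


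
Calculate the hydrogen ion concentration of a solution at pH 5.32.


[H+] = 10^(-pH)
[H+] = 10^(-5.32)
[H+] = 4.786e-06 M

4.786e-06 M


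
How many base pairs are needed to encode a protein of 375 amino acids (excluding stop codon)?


Each amino acid = 1 codon = 3 bp
bp = 375 * 3 = 1125 bp

1125 bp


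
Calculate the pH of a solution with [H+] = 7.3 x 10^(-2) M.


pH = -log10([H+])
pH = -log10(7.3 x 10^(-2))
pH = 1.1367

1.1367


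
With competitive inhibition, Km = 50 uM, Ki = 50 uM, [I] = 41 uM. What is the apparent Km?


Km_app = Km * (1 + [I]/Ki)
Km_app = 50 * (1 + 41/50)
Km_app = 91.0 uM

91.0 uM


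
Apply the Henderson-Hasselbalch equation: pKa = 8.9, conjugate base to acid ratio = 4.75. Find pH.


pH = pKa + log10([A-]/[HA])
pH = 8.9 + log10(4.75)
pH = 9.5767

9.5767


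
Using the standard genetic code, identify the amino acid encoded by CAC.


Standard genetic code lookup.
Codon CAC -> His

His


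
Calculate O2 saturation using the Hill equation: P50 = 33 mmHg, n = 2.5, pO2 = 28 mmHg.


Y = pO2^n / (P50^n + pO2^n)
Y = 28^2.5 / (33^2.5 + 28^2.5)
Y = 39.87%

39.87%


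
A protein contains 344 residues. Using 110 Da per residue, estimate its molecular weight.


MW = n_residues * 110 Da
MW = 344 * 110
MW = 37840 Da

37840 Da


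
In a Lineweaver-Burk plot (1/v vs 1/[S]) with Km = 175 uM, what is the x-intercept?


x-intercept = -1/Km
= -1/175
= -0.0057 1/uM

-0.0057 1/uM


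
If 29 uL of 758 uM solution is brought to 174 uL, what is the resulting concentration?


C2 = C1 * V1 / V2
C2 = 758 * 29 / 174
C2 = 126.3333 uM

126.3333 uM


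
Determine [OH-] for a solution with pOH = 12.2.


[OH-] = 10^(-pOH)
[OH-] = 10^(-12.2)
[OH-] = 6.310e-13 M

6.310e-13 M


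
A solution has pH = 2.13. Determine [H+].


[H+] = 10^(-pH)
[H+] = 10^(-2.13)
[H+] = 0.0074 M

0.0074 M


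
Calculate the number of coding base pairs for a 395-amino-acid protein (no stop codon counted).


Each amino acid = 1 codon = 3 bp
bp = 395 * 3 = 1185 bp

1185 bp


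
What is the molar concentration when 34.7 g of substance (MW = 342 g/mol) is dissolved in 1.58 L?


C = (mass / MW) / volume
C = (34.7 / 342) / 1.58
C = 0.0642 M

0.0642 M


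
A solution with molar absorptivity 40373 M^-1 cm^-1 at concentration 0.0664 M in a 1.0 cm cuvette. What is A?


A = epsilon * c * l
A = 40373 * 0.0664 * 1.0
A = 2680.7672

2680.7672


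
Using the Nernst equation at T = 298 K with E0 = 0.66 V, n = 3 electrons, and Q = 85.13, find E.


E = E0 - (RT/nF) * ln(Q)
E = 0.66 - (8.314 * 298 / (3 * 96485)) * ln(85.13)
E = 0.622 V

0.622 V


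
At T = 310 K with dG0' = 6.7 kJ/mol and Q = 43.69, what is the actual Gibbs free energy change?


dG = dG0' + RT * ln(Q) / 1000
dG = 6.7 + 8.314 * 310 * ln(43.69) / 1000
dG = 16.4349 kJ/mol

16.4349 kJ/mol


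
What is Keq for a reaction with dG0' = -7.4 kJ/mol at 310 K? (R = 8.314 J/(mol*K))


Keq = exp(-dG0 * 1000 / (R * T))
Keq = exp(-(-7.4) * 1000 / (8.314 * 310))
Keq = 17.6578

17.6578


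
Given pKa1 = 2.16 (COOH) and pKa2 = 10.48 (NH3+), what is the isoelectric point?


pI = (pKa1 + pKa2) / 2
pI = (2.16 + 10.48) / 2
pI = 6.32

6.32


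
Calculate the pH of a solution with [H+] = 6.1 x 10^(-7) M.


pH = -log10([H+])
pH = -log10(6.1 x 10^(-7))
pH = 6.2147

6.2147


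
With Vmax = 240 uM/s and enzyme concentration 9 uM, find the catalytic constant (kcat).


kcat = Vmax / [E]t
kcat = 240 / 9
kcat = 26.6667 s^-1

26.6667 s^-1


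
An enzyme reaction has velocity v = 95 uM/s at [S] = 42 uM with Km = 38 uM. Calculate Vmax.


Vmax = v * (Km + [S]) / [S]
Vmax = 95 * (38 + 42) / 42
Vmax = 180.9524 uM/s

180.9524 uM/s


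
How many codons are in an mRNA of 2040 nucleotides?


codons = nucleotides / 3
codons = 2040 / 3 = 680

680


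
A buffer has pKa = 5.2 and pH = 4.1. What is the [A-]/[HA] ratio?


[A-]/[HA] = 10^(pH - pKa)
= 10^(4.1 - 5.2)
= 0.0794

0.0794


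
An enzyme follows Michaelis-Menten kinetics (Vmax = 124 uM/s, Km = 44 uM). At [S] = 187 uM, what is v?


v = Vmax * [S] / (Km + [S])
v = 124 * 187 / (44 + 187)
v = 100.381 uM/s

100.381 uM/s


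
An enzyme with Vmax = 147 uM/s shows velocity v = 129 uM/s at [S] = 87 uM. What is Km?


Km = [S] * (Vmax - v) / v
Km = 87 * (147 - 129) / 129
Km = 12.1395 uM

12.1395 uM


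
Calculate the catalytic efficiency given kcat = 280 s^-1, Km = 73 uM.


Catalytic efficiency = kcat / Km
= 280 / 73
= 3.8356 uM^-1*s^-1

3.8356 uM^-1*s^-1


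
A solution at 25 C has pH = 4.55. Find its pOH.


pOH = 14 - pH
pOH = 14 - 4.55
pOH = 9.45

9.45


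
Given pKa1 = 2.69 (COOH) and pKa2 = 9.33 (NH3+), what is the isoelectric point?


pI = (pKa1 + pKa2) / 2
pI = (2.69 + 9.33) / 2
pI = 6.01

6.01


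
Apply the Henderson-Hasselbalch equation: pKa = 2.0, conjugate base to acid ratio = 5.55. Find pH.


pH = pKa + log10([A-]/[HA])
pH = 2.0 + log10(5.55)
pH = 2.7443

2.7443


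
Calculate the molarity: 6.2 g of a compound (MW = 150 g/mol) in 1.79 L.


C = (mass / MW) / volume
C = (6.2 / 150) / 1.79
C = 0.0231 M

0.0231 M


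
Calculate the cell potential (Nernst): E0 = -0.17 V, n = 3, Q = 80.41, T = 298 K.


E = E0 - (RT/nF) * ln(Q)
E = -0.17 - (8.314 * 298 / (3 * 96485)) * ln(80.41)
E = -0.2076 V

-0.2076 V


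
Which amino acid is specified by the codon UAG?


Standard genetic code lookup.
Codon UAG -> Stop

Stop


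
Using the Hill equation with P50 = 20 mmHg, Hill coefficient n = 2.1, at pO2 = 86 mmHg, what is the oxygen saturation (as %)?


Y = pO2^n / (P50^n + pO2^n)
Y = 86^2.1 / (20^2.1 + 86^2.1)
Y = 95.53%

95.53%


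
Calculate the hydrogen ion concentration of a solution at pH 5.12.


[H+] = 10^(-pH)
[H+] = 10^(-5.12)
[H+] = 7.586e-06 M

7.586e-06 M


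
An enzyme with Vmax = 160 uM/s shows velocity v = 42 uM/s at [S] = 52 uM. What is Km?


Km = [S] * (Vmax - v) / v
Km = 52 * (160 - 42) / 42
Km = 146.0952 uM

146.0952 uM


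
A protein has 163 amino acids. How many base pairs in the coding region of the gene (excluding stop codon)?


Each amino acid = 1 codon = 3 bp
bp = 163 * 3 = 489 bp

489 bp


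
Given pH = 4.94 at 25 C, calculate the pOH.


pOH = 14 - pH
pOH = 14 - 4.94
pOH = 9.06

9.06


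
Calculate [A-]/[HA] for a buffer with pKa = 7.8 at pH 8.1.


[A-]/[HA] = 10^(pH - pKa)
= 10^(8.1 - 7.8)
= 1.9953

1.9953


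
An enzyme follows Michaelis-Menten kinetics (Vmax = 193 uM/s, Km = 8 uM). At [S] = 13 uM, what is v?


v = Vmax * [S] / (Km + [S])
v = 193 * 13 / (8 + 13)
v = 119.4762 uM/s

119.4762 uM/s


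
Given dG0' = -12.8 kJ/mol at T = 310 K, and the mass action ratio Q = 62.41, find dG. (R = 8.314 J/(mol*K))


dG = dG0' + RT * ln(Q) / 1000
dG = -12.8 + 8.314 * 310 * ln(62.41) / 1000
dG = -2.146 kJ/mol

-2.146 kJ/mol


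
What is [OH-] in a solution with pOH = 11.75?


[OH-] = 10^(-pOH)
[OH-] = 10^(-11.75)
[OH-] = 1.778e-12 M

1.778e-12 M


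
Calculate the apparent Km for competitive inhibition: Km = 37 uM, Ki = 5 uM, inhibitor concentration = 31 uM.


Km_app = Km * (1 + [I]/Ki)
Km_app = 37 * (1 + 31/5)
Km_app = 266.4 uM

266.4 uM


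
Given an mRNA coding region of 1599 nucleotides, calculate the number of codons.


codons = nucleotides / 3
codons = 1599 / 3 = 533

533


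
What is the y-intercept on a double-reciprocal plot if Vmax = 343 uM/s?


y-intercept = 1/Vmax
= 1/343
= 0.0029 s/uM

0.0029 s/uM


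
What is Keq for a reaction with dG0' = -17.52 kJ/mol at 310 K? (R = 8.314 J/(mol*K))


Keq = exp(-dG0 * 1000 / (R * T))
Keq = exp(-(-17.52) * 1000 / (8.314 * 310))
Keq = 895.7901

895.7901


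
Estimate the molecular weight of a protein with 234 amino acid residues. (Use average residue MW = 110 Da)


MW = n_residues * 110 Da
MW = 234 * 110
MW = 25740 Da

25740 Da


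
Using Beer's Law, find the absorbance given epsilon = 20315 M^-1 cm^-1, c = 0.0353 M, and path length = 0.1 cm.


A = epsilon * c * l
A = 20315 * 0.0353 * 0.1
A = 71.712

71.712


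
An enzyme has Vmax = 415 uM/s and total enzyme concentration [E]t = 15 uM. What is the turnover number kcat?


kcat = Vmax / [E]t
kcat = 415 / 15
kcat = 27.6667 s^-1

27.6667 s^-1


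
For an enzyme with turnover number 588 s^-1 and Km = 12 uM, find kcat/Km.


Catalytic efficiency = kcat / Km
= 588 / 12
= 49.0 uM^-1*s^-1

49.0 uM^-1*s^-1


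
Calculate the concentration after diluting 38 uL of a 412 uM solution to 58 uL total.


C2 = C1 * V1 / V2
C2 = 412 * 38 / 58
C2 = 269.931 uM

269.931 uM


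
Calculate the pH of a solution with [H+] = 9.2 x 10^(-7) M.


pH = -log10([H+])
pH = -log10(9.2 x 10^(-7))
pH = 6.0362

6.0362


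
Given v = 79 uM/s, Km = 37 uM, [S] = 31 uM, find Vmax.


Vmax = v * (Km + [S]) / [S]
Vmax = 79 * (37 + 31) / 31
Vmax = 173.2903 uM/s

173.2903 uM/s


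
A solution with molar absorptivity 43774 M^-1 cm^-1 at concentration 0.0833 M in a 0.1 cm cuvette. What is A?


A = epsilon * c * l
A = 43774 * 0.0833 * 0.1
A = 364.6374

364.6374


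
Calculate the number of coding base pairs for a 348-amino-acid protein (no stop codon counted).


Each amino acid = 1 codon = 3 bp
bp = 348 * 3 = 1044 bp

1044 bp


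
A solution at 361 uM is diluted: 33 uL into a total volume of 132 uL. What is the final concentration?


C2 = C1 * V1 / V2
C2 = 361 * 33 / 132
C2 = 90.25 uM

90.25 uM


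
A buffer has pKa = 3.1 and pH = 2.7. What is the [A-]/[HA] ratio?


[A-]/[HA] = 10^(pH - pKa)
= 10^(2.7 - 3.1)
= 0.3981

0.3981


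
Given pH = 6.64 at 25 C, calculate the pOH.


pOH = 14 - pH
pOH = 14 - 6.64
pOH = 7.36

7.36


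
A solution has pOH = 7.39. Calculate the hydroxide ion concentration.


[OH-] = 10^(-pOH)
[OH-] = 10^(-7.39)
[OH-] = 4.074e-08 M

4.074e-08 M


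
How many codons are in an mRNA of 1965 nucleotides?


codons = nucleotides / 3
codons = 1965 / 3 = 655

655


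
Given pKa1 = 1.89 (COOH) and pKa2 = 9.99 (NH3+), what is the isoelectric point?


pI = (pKa1 + pKa2) / 2
pI = (1.89 + 9.99) / 2
pI = 5.94

5.94


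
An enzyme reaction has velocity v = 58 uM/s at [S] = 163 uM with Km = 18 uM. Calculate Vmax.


Vmax = v * (Km + [S]) / [S]
Vmax = 58 * (18 + 163) / 163
Vmax = 64.4049 uM/s

64.4049 uM/s


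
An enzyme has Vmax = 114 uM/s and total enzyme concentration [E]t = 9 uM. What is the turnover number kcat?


kcat = Vmax / [E]t
kcat = 114 / 9
kcat = 12.6667 s^-1

12.6667 s^-1


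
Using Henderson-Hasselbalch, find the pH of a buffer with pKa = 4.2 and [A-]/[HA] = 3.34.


pH = pKa + log10([A-]/[HA])
pH = 4.2 + log10(3.34)
pH = 4.7237

4.7237


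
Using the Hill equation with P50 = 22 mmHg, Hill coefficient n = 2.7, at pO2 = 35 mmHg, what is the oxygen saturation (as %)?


Y = pO2^n / (P50^n + pO2^n)
Y = 35^2.7 / (22^2.7 + 35^2.7)
Y = 77.79%

77.79%


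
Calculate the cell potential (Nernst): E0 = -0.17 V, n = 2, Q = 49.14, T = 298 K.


E = E0 - (RT/nF) * ln(Q)
E = -0.17 - (8.314 * 298 / (2 * 96485)) * ln(49.14)
E = -0.22 V

-0.22 V


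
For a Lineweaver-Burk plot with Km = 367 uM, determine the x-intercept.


x-intercept = -1/Km
= -1/367
= -0.0027 1/uM

-0.0027 1/uM


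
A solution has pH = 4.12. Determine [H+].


[H+] = 10^(-pH)
[H+] = 10^(-4.12)
[H+] = 7.586e-05 M

7.586e-05 M


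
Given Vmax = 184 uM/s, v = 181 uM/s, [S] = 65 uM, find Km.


Km = [S] * (Vmax - v) / v
Km = 65 * (184 - 181) / 181
Km = 1.0773 uM

1.0773 uM


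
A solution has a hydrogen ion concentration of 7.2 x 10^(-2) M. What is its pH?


pH = -log10([H+])
pH = -log10(7.2 x 10^(-2))
pH = 1.1427

1.1427


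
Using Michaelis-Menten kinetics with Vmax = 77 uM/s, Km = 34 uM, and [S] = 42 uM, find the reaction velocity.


v = Vmax * [S] / (Km + [S])
v = 77 * 42 / (34 + 42)
v = 42.5526 uM/s

42.5526 uM/s


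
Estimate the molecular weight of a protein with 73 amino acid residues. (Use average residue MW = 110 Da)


MW = n_residues * 110 Da
MW = 73 * 110
MW = 8030 Da

8030 Da


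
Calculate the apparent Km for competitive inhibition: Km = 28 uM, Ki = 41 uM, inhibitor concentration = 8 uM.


Km_app = Km * (1 + [I]/Ki)
Km_app = 28 * (1 + 8/41)
Km_app = 33.4634 uM

33.4634 uM


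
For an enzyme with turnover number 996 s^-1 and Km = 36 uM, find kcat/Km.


Catalytic efficiency = kcat / Km
= 996 / 36
= 27.6667 uM^-1*s^-1

27.6667 uM^-1*s^-1


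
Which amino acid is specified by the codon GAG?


Standard genetic code lookup.
Codon GAG -> Glu

Glu


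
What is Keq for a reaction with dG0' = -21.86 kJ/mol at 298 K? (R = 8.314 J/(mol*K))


Keq = exp(-dG0 * 1000 / (R * T))
Keq = exp(-(-21.86) * 1000 / (8.314 * 298))
Keq = 6789.6473

6789.6473


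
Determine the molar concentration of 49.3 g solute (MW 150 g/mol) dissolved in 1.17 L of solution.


C = (mass / MW) / volume
C = (49.3 / 150) / 1.17
C = 0.2809 M

0.2809 M


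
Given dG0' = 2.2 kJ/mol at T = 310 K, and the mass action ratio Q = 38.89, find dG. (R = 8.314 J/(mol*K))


dG = dG0' + RT * ln(Q) / 1000
dG = 2.2 + 8.314 * 310 * ln(38.89) / 1000
dG = 11.635 kJ/mol

11.635 kJ/mol


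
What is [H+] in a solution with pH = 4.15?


[H+] = 10^(-pH)
[H+] = 10^(-4.15)
[H+] = 7.079e-05 M

7.079e-05 M


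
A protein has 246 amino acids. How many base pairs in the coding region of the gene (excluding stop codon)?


Each amino acid = 1 codon = 3 bp
bp = 246 * 3 = 738 bp

738 bp


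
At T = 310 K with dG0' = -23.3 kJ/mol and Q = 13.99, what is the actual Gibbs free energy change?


dG = dG0' + RT * ln(Q) / 1000
dG = -23.3 + 8.314 * 310 * ln(13.99) / 1000
dG = -16.5001 kJ/mol

-16.5001 kJ/mol


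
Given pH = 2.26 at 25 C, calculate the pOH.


pOH = 14 - pH
pOH = 14 - 2.26
pOH = 11.74

11.74


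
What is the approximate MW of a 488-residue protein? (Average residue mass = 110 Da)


MW = n_residues * 110 Da
MW = 488 * 110
MW = 53680 Da

53680 Da


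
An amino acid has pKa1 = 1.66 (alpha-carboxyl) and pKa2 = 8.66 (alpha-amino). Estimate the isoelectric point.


pI = (pKa1 + pKa2) / 2
pI = (1.66 + 8.66) / 2
pI = 5.16

5.16


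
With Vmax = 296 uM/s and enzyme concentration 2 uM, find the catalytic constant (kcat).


kcat = Vmax / [E]t
kcat = 296 / 2
kcat = 148.0 s^-1

148.0 s^-1


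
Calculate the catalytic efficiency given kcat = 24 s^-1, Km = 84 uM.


Catalytic efficiency = kcat / Km
= 24 / 84
= 0.2857 uM^-1*s^-1

0.2857 uM^-1*s^-1


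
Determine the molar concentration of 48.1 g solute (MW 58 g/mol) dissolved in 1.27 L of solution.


C = (mass / MW) / volume
C = (48.1 / 58) / 1.27
C = 0.653 M

0.653 M


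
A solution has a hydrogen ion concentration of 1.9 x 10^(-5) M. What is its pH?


pH = -log10([H+])
pH = -log10(1.9 x 10^(-5))
pH = 4.7212

4.7212


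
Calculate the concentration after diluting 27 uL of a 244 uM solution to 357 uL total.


C2 = C1 * V1 / V2
C2 = 244 * 27 / 357
C2 = 18.4538 uM

18.4538 uM


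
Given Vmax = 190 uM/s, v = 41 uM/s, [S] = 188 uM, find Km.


Km = [S] * (Vmax - v) / v
Km = 188 * (190 - 41) / 41
Km = 683.2195 uM

683.2195 uM


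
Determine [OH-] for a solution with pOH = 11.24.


[OH-] = 10^(-pOH)
[OH-] = 10^(-11.24)
[OH-] = 5.754e-12 M

5.754e-12 M


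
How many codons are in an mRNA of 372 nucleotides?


codons = nucleotides / 3
codons = 372 / 3 = 124

124


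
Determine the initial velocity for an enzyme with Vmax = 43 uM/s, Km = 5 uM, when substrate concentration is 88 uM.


v = Vmax * [S] / (Km + [S])
v = 43 * 88 / (5 + 88)
v = 40.6882 uM/s

40.6882 uM/s


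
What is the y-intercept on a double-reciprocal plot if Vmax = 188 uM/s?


y-intercept = 1/Vmax
= 1/188
= 0.0053 s/uM

0.0053 s/uM


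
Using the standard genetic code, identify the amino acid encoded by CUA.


Standard genetic code lookup.
Codon CUA -> Leu

Leu


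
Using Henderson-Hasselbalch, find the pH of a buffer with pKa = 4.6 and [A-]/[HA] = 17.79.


pH = pKa + log10([A-]/[HA])
pH = 4.6 + log10(17.79)
pH = 5.8502

5.8502


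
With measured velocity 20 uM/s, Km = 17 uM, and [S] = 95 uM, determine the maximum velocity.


Vmax = v * (Km + [S]) / [S]
Vmax = 20 * (17 + 95) / 95
Vmax = 23.5789 uM/s

23.5789 uM/s


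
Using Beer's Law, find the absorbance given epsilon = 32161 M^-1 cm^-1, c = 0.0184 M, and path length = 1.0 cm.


A = epsilon * c * l
A = 32161 * 0.0184 * 1.0
A = 591.7624

591.7624


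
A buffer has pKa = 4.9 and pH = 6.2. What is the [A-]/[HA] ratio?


[A-]/[HA] = 10^(pH - pKa)
= 10^(6.2 - 4.9)
= 19.9526

19.9526


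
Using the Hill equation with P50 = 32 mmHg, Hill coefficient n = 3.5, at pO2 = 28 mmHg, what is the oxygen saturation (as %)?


Y = pO2^n / (P50^n + pO2^n)
Y = 28^3.5 / (32^3.5 + 28^3.5)
Y = 38.52%

38.52%


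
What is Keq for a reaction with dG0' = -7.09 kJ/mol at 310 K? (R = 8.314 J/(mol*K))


Keq = exp(-dG0 * 1000 / (R * T))
Keq = exp(-(-7.09) * 1000 / (8.314 * 310))
Keq = 15.6567

15.6567


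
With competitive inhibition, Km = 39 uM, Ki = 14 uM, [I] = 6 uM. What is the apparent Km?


Km_app = Km * (1 + [I]/Ki)
Km_app = 39 * (1 + 6/14)
Km_app = 55.7143 uM

55.7143 uM


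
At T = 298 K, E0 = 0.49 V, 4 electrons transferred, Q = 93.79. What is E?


E = E0 - (RT/nF) * ln(Q)
E = 0.49 - (8.314 * 298 / (4 * 96485)) * ln(93.79)
E = 0.4608 V

0.4608 V


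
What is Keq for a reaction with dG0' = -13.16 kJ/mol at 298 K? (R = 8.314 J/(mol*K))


Keq = exp(-dG0 * 1000 / (R * T))
Keq = exp(-(-13.16) * 1000 / (8.314 * 298))
Keq = 202.6848

202.6848


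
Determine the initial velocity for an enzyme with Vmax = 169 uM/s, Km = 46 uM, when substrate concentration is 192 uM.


v = Vmax * [S] / (Km + [S])
v = 169 * 192 / (46 + 192)
v = 136.3361 uM/s

136.3361 uM/s


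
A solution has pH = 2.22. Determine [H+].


[H+] = 10^(-pH)
[H+] = 10^(-2.22)
[H+] = 0.006 M

0.006 M


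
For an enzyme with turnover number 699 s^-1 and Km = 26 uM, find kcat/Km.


Catalytic efficiency = kcat / Km
= 699 / 26
= 26.8846 uM^-1*s^-1

26.8846 uM^-1*s^-1


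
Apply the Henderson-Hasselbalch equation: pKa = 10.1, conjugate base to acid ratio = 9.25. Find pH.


pH = pKa + log10([A-]/[HA])
pH = 10.1 + log10(9.25)
pH = 11.0661

11.0661


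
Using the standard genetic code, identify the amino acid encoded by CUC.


Standard genetic code lookup.
Codon CUC -> Leu

Leu


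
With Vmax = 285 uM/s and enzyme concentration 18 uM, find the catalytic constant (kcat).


kcat = Vmax / [E]t
kcat = 285 / 18
kcat = 15.8333 s^-1

15.8333 s^-1


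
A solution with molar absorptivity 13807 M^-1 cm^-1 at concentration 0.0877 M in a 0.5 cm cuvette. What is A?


A = epsilon * c * l
A = 13807 * 0.0877 * 0.5
A = 605.437

605.437


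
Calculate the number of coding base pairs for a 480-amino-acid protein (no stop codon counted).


Each amino acid = 1 codon = 3 bp
bp = 480 * 3 = 1440 bp

1440 bp


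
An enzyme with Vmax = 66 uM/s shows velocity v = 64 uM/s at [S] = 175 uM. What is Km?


Km = [S] * (Vmax - v) / v
Km = 175 * (66 - 64) / 64
Km = 5.4688 uM

5.4688 uM


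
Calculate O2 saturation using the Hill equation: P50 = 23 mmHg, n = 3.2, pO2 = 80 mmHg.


Y = pO2^n / (P50^n + pO2^n)
Y = 80^3.2 / (23^3.2 + 80^3.2)
Y = 98.18%

98.18%


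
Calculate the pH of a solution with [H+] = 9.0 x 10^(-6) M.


pH = -log10([H+])
pH = -log10(9.0 x 10^(-6))
pH = 5.0458

5.0458


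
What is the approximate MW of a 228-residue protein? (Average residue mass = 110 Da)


MW = n_residues * 110 Da
MW = 228 * 110
MW = 25080 Da

25080 Da


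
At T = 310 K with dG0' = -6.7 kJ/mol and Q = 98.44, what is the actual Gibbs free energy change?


dG = dG0' + RT * ln(Q) / 1000
dG = -6.7 + 8.314 * 310 * ln(98.44) / 1000
dG = 5.1286 kJ/mol

5.1286 kJ/mol


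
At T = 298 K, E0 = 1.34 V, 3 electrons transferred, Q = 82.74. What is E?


E = E0 - (RT/nF) * ln(Q)
E = 1.34 - (8.314 * 298 / (3 * 96485)) * ln(82.74)
E = 1.3022 V

1.3022 V


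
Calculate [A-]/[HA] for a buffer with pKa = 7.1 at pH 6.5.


[A-]/[HA] = 10^(pH - pKa)
= 10^(6.5 - 7.1)
= 0.2512

0.2512


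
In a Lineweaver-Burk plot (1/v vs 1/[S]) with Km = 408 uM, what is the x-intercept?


x-intercept = -1/Km
= -1/408
= -0.0025 1/uM

-0.0025 1/uM


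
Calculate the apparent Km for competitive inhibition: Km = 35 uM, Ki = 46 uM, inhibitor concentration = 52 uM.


Km_app = Km * (1 + [I]/Ki)
Km_app = 35 * (1 + 52/46)
Km_app = 74.5652 uM

74.5652 uM


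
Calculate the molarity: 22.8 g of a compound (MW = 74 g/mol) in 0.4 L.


C = (mass / MW) / volume
C = (22.8 / 74) / 0.4
C = 0.7703 M

0.7703 M


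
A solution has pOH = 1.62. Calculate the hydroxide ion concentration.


[OH-] = 10^(-pOH)
[OH-] = 10^(-1.62)
[OH-] = 0.024 M

0.024 M


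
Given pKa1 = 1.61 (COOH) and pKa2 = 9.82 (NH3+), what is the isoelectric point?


pI = (pKa1 + pKa2) / 2
pI = (1.61 + 9.82) / 2
pI = 5.715

5.715


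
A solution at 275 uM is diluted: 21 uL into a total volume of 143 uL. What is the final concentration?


C2 = C1 * V1 / V2
C2 = 275 * 21 / 143
C2 = 40.3846 uM

40.3846 uM


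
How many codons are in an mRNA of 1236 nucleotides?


codons = nucleotides / 3
codons = 1236 / 3 = 412

412


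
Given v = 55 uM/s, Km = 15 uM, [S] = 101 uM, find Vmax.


Vmax = v * (Km + [S]) / [S]
Vmax = 55 * (15 + 101) / 101
Vmax = 63.1683 uM/s

63.1683 uM/s


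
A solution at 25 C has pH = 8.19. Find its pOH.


pOH = 14 - pH
pOH = 14 - 8.19
pOH = 5.81

5.81


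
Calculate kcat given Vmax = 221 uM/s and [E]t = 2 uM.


kcat = Vmax / [E]t
kcat = 221 / 2
kcat = 110.5 s^-1

110.5 s^-1


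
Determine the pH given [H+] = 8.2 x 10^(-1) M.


pH = -log10([H+])
pH = -log10(8.2 x 10^(-1))
pH = 0.0862

0.0862


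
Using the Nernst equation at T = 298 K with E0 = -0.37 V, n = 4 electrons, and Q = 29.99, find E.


E = E0 - (RT/nF) * ln(Q)
E = -0.37 - (8.314 * 298 / (4 * 96485)) * ln(29.99)
E = -0.3918 V

-0.3918 V


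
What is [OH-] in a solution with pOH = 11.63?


[OH-] = 10^(-pOH)
[OH-] = 10^(-11.63)
[OH-] = 2.344e-12 M

2.344e-12 M


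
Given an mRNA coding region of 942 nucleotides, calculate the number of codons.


codons = nucleotides / 3
codons = 942 / 3 = 314

314


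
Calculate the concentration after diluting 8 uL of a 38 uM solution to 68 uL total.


C2 = C1 * V1 / V2
C2 = 38 * 8 / 68
C2 = 4.4706 uM

4.4706 uM


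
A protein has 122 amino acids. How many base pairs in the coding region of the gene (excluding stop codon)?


Each amino acid = 1 codon = 3 bp
bp = 122 * 3 = 366 bp

366 bp


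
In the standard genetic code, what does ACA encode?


Standard genetic code lookup.
Codon ACA -> Thr

Thr


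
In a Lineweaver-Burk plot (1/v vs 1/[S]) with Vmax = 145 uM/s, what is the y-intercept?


y-intercept = 1/Vmax
= 1/145
= 0.0069 s/uM

0.0069 s/uM


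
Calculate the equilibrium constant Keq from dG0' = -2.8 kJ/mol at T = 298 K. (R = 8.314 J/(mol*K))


Keq = exp(-dG0 * 1000 / (R * T))
Keq = exp(-(-2.8) * 1000 / (8.314 * 298))
Keq = 3.0961

3.0961


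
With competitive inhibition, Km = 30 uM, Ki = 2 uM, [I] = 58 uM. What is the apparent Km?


Km_app = Km * (1 + [I]/Ki)
Km_app = 30 * (1 + 58/2)
Km_app = 900.0 uM

900.0 uM


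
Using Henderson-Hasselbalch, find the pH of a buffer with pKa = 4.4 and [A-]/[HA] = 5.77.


pH = pKa + log10([A-]/[HA])
pH = 4.4 + log10(5.77)
pH = 5.1612

5.1612


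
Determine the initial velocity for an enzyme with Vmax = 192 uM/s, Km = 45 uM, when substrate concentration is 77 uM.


v = Vmax * [S] / (Km + [S])
v = 192 * 77 / (45 + 77)
v = 121.1803 uM/s

121.1803 uM/s


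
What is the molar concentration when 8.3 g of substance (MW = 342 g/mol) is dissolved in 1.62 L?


C = (mass / MW) / volume
C = (8.3 / 342) / 1.62
C = 0.015 M

0.015 M


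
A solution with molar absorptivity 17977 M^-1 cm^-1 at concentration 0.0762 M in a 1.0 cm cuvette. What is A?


A = epsilon * c * l
A = 17977 * 0.0762 * 1.0
A = 1369.8474

1369.8474


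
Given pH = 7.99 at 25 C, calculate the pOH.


pOH = 14 - pH
pOH = 14 - 7.99
pOH = 6.01

6.01


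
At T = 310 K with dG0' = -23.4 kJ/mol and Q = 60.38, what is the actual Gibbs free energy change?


dG = dG0' + RT * ln(Q) / 1000
dG = -23.4 + 8.314 * 310 * ln(60.38) / 1000
dG = -12.8312 kJ/mol

-12.8312 kJ/mol


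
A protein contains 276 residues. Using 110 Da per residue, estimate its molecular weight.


MW = n_residues * 110 Da
MW = 276 * 110
MW = 30360 Da

30360 Da


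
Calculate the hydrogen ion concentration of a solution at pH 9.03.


[H+] = 10^(-pH)
[H+] = 10^(-9.03)
[H+] = 9.333e-10 M

9.333e-10 M


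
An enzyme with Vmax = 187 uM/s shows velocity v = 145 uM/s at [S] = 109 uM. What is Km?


Km = [S] * (Vmax - v) / v
Km = 109 * (187 - 145) / 145
Km = 31.5724 uM

31.5724 uM
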